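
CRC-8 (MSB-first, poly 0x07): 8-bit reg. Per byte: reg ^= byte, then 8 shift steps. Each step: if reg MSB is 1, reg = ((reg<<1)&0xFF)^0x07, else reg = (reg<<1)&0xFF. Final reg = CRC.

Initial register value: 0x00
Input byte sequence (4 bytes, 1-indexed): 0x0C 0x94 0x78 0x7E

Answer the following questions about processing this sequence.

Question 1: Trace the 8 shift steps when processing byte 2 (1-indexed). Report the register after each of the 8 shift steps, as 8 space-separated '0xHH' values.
After byte 1 (0x0C): reg=0x24
Register before byte 2: 0x24
After XOR with byte 0x94: 0xB0

Answer: 0x67 0xCE 0x9B 0x31 0x62 0xC4 0x8F 0x19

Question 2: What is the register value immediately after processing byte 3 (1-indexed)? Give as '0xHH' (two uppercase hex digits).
Answer: 0x20

Derivation:
After byte 1 (0x0C): reg=0x24
After byte 2 (0x94): reg=0x19
After byte 3 (0x78): reg=0x20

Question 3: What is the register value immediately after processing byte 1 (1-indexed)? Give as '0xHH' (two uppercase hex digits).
After byte 1 (0x0C): reg=0x24

Answer: 0x24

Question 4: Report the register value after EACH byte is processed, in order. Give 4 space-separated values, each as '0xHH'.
0x24 0x19 0x20 0x9D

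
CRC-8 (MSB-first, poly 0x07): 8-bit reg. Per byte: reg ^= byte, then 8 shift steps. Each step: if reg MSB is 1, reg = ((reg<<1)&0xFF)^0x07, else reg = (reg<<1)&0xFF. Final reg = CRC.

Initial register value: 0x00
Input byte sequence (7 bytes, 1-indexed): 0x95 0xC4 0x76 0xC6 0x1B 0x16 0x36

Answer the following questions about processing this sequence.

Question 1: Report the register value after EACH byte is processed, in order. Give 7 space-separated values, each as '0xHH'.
0xE2 0xF2 0x95 0xBE 0x72 0x3B 0x23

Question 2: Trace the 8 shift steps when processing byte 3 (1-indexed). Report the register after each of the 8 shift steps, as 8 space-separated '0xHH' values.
Answer: 0x0F 0x1E 0x3C 0x78 0xF0 0xE7 0xC9 0x95

Derivation:
After byte 1 (0x95): reg=0xE2
After byte 2 (0xC4): reg=0xF2
Register before byte 3: 0xF2
After XOR with byte 0x76: 0x84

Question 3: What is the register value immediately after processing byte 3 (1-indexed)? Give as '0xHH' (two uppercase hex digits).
Answer: 0x95

Derivation:
After byte 1 (0x95): reg=0xE2
After byte 2 (0xC4): reg=0xF2
After byte 3 (0x76): reg=0x95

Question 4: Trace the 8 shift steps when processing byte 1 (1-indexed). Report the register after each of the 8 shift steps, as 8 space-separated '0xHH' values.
Answer: 0x2D 0x5A 0xB4 0x6F 0xDE 0xBB 0x71 0xE2

Derivation:
Register before byte 1: 0x00
After XOR with byte 0x95: 0x95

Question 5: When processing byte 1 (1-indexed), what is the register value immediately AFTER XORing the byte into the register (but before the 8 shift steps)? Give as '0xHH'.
Register before byte 1: 0x00
Byte 1: 0x95
0x00 XOR 0x95 = 0x95

Answer: 0x95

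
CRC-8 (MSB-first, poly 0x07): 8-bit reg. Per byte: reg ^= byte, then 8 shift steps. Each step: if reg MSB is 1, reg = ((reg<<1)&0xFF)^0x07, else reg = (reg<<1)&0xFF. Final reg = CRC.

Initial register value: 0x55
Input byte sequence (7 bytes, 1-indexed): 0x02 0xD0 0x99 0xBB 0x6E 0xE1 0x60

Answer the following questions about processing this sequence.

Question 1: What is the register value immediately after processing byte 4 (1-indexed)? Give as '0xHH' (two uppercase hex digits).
After byte 1 (0x02): reg=0xA2
After byte 2 (0xD0): reg=0x59
After byte 3 (0x99): reg=0x4E
After byte 4 (0xBB): reg=0xC5

Answer: 0xC5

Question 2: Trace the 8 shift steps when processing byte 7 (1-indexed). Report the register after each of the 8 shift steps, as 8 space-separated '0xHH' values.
Answer: 0x8C 0x1F 0x3E 0x7C 0xF8 0xF7 0xE9 0xD5

Derivation:
After byte 1 (0x02): reg=0xA2
After byte 2 (0xD0): reg=0x59
After byte 3 (0x99): reg=0x4E
After byte 4 (0xBB): reg=0xC5
After byte 5 (0x6E): reg=0x58
After byte 6 (0xE1): reg=0x26
Register before byte 7: 0x26
After XOR with byte 0x60: 0x46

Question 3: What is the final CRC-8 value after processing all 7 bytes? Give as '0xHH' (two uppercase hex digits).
Answer: 0xD5

Derivation:
After byte 1 (0x02): reg=0xA2
After byte 2 (0xD0): reg=0x59
After byte 3 (0x99): reg=0x4E
After byte 4 (0xBB): reg=0xC5
After byte 5 (0x6E): reg=0x58
After byte 6 (0xE1): reg=0x26
After byte 7 (0x60): reg=0xD5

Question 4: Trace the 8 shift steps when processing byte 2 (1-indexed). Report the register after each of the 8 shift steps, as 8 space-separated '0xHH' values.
Answer: 0xE4 0xCF 0x99 0x35 0x6A 0xD4 0xAF 0x59

Derivation:
After byte 1 (0x02): reg=0xA2
Register before byte 2: 0xA2
After XOR with byte 0xD0: 0x72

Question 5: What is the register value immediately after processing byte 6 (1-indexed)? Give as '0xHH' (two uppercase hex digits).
After byte 1 (0x02): reg=0xA2
After byte 2 (0xD0): reg=0x59
After byte 3 (0x99): reg=0x4E
After byte 4 (0xBB): reg=0xC5
After byte 5 (0x6E): reg=0x58
After byte 6 (0xE1): reg=0x26

Answer: 0x26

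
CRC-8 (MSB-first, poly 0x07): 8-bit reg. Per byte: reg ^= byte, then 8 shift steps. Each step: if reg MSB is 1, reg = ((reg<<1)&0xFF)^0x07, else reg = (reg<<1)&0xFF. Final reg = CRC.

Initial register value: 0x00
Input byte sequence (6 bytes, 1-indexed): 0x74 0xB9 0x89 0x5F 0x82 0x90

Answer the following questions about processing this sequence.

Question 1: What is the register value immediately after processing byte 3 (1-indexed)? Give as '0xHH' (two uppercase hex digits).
Answer: 0x88

Derivation:
After byte 1 (0x74): reg=0x4B
After byte 2 (0xB9): reg=0xD0
After byte 3 (0x89): reg=0x88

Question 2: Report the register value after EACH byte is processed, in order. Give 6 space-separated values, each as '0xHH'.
0x4B 0xD0 0x88 0x2B 0x56 0x5C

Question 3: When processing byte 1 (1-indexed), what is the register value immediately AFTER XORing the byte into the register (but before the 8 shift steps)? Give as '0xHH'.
Answer: 0x74

Derivation:
Register before byte 1: 0x00
Byte 1: 0x74
0x00 XOR 0x74 = 0x74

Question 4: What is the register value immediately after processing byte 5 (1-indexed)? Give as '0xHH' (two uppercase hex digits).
Answer: 0x56

Derivation:
After byte 1 (0x74): reg=0x4B
After byte 2 (0xB9): reg=0xD0
After byte 3 (0x89): reg=0x88
After byte 4 (0x5F): reg=0x2B
After byte 5 (0x82): reg=0x56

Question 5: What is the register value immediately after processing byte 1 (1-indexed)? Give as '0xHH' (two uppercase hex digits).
After byte 1 (0x74): reg=0x4B

Answer: 0x4B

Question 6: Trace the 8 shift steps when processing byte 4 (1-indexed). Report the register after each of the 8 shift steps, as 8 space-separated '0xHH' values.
Answer: 0xA9 0x55 0xAA 0x53 0xA6 0x4B 0x96 0x2B

Derivation:
After byte 1 (0x74): reg=0x4B
After byte 2 (0xB9): reg=0xD0
After byte 3 (0x89): reg=0x88
Register before byte 4: 0x88
After XOR with byte 0x5F: 0xD7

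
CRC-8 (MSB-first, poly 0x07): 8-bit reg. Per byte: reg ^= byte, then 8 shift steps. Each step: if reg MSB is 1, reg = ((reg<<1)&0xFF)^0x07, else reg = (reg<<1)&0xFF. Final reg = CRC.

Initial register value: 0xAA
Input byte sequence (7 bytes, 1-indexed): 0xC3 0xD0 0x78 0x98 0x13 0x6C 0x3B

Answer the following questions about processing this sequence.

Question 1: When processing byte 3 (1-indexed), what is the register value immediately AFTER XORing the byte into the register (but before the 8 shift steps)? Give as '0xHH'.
Register before byte 3: 0x76
Byte 3: 0x78
0x76 XOR 0x78 = 0x0E

Answer: 0x0E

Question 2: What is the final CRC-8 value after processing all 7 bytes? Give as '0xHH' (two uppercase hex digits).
After byte 1 (0xC3): reg=0x18
After byte 2 (0xD0): reg=0x76
After byte 3 (0x78): reg=0x2A
After byte 4 (0x98): reg=0x17
After byte 5 (0x13): reg=0x1C
After byte 6 (0x6C): reg=0x57
After byte 7 (0x3B): reg=0x03

Answer: 0x03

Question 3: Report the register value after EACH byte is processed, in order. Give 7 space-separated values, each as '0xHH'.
0x18 0x76 0x2A 0x17 0x1C 0x57 0x03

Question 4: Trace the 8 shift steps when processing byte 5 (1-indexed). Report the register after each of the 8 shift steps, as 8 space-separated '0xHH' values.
After byte 1 (0xC3): reg=0x18
After byte 2 (0xD0): reg=0x76
After byte 3 (0x78): reg=0x2A
After byte 4 (0x98): reg=0x17
Register before byte 5: 0x17
After XOR with byte 0x13: 0x04

Answer: 0x08 0x10 0x20 0x40 0x80 0x07 0x0E 0x1C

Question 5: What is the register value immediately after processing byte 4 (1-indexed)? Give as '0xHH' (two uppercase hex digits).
After byte 1 (0xC3): reg=0x18
After byte 2 (0xD0): reg=0x76
After byte 3 (0x78): reg=0x2A
After byte 4 (0x98): reg=0x17

Answer: 0x17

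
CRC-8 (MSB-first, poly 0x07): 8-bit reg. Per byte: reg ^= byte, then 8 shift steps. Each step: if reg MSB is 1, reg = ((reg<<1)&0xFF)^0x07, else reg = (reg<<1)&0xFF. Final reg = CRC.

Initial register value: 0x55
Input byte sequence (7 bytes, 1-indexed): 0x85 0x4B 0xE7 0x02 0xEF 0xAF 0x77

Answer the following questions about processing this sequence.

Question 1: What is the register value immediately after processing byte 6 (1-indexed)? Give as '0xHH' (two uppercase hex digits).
Answer: 0x67

Derivation:
After byte 1 (0x85): reg=0x3E
After byte 2 (0x4B): reg=0x4C
After byte 3 (0xE7): reg=0x58
After byte 4 (0x02): reg=0x81
After byte 5 (0xEF): reg=0x0D
After byte 6 (0xAF): reg=0x67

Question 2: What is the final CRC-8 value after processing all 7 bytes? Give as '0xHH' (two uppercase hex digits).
Answer: 0x70

Derivation:
After byte 1 (0x85): reg=0x3E
After byte 2 (0x4B): reg=0x4C
After byte 3 (0xE7): reg=0x58
After byte 4 (0x02): reg=0x81
After byte 5 (0xEF): reg=0x0D
After byte 6 (0xAF): reg=0x67
After byte 7 (0x77): reg=0x70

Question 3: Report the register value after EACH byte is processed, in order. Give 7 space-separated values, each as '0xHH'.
0x3E 0x4C 0x58 0x81 0x0D 0x67 0x70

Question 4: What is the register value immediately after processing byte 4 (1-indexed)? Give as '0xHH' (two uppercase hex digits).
Answer: 0x81

Derivation:
After byte 1 (0x85): reg=0x3E
After byte 2 (0x4B): reg=0x4C
After byte 3 (0xE7): reg=0x58
After byte 4 (0x02): reg=0x81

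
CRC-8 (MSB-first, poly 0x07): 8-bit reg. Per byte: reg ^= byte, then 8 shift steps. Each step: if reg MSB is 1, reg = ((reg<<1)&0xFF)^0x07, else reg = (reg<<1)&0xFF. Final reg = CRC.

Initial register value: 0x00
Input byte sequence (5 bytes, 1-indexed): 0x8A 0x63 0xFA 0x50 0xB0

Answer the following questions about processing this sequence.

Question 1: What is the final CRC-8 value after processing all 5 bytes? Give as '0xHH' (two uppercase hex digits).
After byte 1 (0x8A): reg=0xBF
After byte 2 (0x63): reg=0x1A
After byte 3 (0xFA): reg=0xAE
After byte 4 (0x50): reg=0xF4
After byte 5 (0xB0): reg=0xDB

Answer: 0xDB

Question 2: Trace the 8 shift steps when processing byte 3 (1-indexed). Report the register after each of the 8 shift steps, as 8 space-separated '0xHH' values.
Answer: 0xC7 0x89 0x15 0x2A 0x54 0xA8 0x57 0xAE

Derivation:
After byte 1 (0x8A): reg=0xBF
After byte 2 (0x63): reg=0x1A
Register before byte 3: 0x1A
After XOR with byte 0xFA: 0xE0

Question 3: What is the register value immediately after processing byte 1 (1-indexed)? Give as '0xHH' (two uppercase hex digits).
Answer: 0xBF

Derivation:
After byte 1 (0x8A): reg=0xBF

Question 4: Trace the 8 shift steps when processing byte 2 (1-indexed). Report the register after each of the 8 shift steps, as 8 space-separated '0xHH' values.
After byte 1 (0x8A): reg=0xBF
Register before byte 2: 0xBF
After XOR with byte 0x63: 0xDC

Answer: 0xBF 0x79 0xF2 0xE3 0xC1 0x85 0x0D 0x1A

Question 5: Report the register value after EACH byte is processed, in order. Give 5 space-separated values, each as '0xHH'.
0xBF 0x1A 0xAE 0xF4 0xDB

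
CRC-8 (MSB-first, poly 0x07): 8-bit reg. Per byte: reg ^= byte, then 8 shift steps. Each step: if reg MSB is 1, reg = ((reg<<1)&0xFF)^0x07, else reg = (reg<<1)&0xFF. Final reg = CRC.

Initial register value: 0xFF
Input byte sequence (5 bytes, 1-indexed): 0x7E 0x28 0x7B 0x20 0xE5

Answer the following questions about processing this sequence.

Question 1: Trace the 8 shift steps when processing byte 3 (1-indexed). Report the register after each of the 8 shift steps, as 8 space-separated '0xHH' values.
After byte 1 (0x7E): reg=0x8E
After byte 2 (0x28): reg=0x7B
Register before byte 3: 0x7B
After XOR with byte 0x7B: 0x00

Answer: 0x00 0x00 0x00 0x00 0x00 0x00 0x00 0x00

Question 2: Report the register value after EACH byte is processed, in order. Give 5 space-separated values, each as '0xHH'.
0x8E 0x7B 0x00 0xE0 0x1B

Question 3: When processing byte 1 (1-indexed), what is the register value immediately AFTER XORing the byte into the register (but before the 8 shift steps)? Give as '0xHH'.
Register before byte 1: 0xFF
Byte 1: 0x7E
0xFF XOR 0x7E = 0x81

Answer: 0x81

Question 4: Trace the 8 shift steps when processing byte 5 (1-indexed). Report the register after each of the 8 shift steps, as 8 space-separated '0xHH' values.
Answer: 0x0A 0x14 0x28 0x50 0xA0 0x47 0x8E 0x1B

Derivation:
After byte 1 (0x7E): reg=0x8E
After byte 2 (0x28): reg=0x7B
After byte 3 (0x7B): reg=0x00
After byte 4 (0x20): reg=0xE0
Register before byte 5: 0xE0
After XOR with byte 0xE5: 0x05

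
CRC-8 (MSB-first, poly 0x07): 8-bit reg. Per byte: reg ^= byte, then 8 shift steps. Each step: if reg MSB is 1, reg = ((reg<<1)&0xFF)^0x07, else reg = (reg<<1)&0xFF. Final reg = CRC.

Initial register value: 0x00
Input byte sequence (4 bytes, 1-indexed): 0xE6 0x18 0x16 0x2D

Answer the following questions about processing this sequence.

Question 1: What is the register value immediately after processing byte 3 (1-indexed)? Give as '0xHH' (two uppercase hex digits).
Answer: 0x2E

Derivation:
After byte 1 (0xE6): reg=0xBC
After byte 2 (0x18): reg=0x75
After byte 3 (0x16): reg=0x2E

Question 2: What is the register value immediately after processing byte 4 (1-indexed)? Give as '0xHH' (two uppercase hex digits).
After byte 1 (0xE6): reg=0xBC
After byte 2 (0x18): reg=0x75
After byte 3 (0x16): reg=0x2E
After byte 4 (0x2D): reg=0x09

Answer: 0x09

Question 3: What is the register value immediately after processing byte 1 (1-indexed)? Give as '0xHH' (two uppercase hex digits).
Answer: 0xBC

Derivation:
After byte 1 (0xE6): reg=0xBC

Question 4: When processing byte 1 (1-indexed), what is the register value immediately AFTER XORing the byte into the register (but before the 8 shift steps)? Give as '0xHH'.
Register before byte 1: 0x00
Byte 1: 0xE6
0x00 XOR 0xE6 = 0xE6

Answer: 0xE6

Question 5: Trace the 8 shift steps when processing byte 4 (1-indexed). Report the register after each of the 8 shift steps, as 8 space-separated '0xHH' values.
After byte 1 (0xE6): reg=0xBC
After byte 2 (0x18): reg=0x75
After byte 3 (0x16): reg=0x2E
Register before byte 4: 0x2E
After XOR with byte 0x2D: 0x03

Answer: 0x06 0x0C 0x18 0x30 0x60 0xC0 0x87 0x09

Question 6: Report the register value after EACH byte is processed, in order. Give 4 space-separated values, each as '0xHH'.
0xBC 0x75 0x2E 0x09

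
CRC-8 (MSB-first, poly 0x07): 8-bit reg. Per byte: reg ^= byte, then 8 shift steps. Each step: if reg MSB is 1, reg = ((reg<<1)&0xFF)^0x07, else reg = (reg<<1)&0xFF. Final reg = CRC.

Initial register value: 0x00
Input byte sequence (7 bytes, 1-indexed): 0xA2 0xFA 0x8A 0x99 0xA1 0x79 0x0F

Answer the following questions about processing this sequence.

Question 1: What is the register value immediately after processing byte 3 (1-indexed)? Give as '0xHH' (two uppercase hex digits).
After byte 1 (0xA2): reg=0x67
After byte 2 (0xFA): reg=0xDA
After byte 3 (0x8A): reg=0xB7

Answer: 0xB7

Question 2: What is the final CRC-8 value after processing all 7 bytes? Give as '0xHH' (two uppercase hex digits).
Answer: 0x1B

Derivation:
After byte 1 (0xA2): reg=0x67
After byte 2 (0xFA): reg=0xDA
After byte 3 (0x8A): reg=0xB7
After byte 4 (0x99): reg=0xCA
After byte 5 (0xA1): reg=0x16
After byte 6 (0x79): reg=0x0A
After byte 7 (0x0F): reg=0x1B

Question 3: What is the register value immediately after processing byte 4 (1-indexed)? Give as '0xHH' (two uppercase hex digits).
Answer: 0xCA

Derivation:
After byte 1 (0xA2): reg=0x67
After byte 2 (0xFA): reg=0xDA
After byte 3 (0x8A): reg=0xB7
After byte 4 (0x99): reg=0xCA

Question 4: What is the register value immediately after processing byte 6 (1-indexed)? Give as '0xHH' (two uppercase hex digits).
Answer: 0x0A

Derivation:
After byte 1 (0xA2): reg=0x67
After byte 2 (0xFA): reg=0xDA
After byte 3 (0x8A): reg=0xB7
After byte 4 (0x99): reg=0xCA
After byte 5 (0xA1): reg=0x16
After byte 6 (0x79): reg=0x0A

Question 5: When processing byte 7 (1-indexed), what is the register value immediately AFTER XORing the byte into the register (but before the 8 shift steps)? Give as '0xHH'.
Answer: 0x05

Derivation:
Register before byte 7: 0x0A
Byte 7: 0x0F
0x0A XOR 0x0F = 0x05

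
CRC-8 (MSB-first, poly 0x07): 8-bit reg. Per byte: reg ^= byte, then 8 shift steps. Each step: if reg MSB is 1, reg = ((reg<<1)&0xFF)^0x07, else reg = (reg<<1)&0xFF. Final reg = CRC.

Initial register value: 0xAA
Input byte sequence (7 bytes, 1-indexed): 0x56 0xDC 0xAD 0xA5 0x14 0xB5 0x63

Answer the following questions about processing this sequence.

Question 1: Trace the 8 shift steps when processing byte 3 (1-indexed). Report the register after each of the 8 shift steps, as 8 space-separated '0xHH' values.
Answer: 0xBE 0x7B 0xF6 0xEB 0xD1 0xA5 0x4D 0x9A

Derivation:
After byte 1 (0x56): reg=0xFA
After byte 2 (0xDC): reg=0xF2
Register before byte 3: 0xF2
After XOR with byte 0xAD: 0x5F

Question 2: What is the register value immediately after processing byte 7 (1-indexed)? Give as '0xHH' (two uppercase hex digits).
Answer: 0x52

Derivation:
After byte 1 (0x56): reg=0xFA
After byte 2 (0xDC): reg=0xF2
After byte 3 (0xAD): reg=0x9A
After byte 4 (0xA5): reg=0xBD
After byte 5 (0x14): reg=0x56
After byte 6 (0xB5): reg=0xA7
After byte 7 (0x63): reg=0x52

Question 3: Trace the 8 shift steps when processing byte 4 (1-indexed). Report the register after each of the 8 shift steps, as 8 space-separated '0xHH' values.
After byte 1 (0x56): reg=0xFA
After byte 2 (0xDC): reg=0xF2
After byte 3 (0xAD): reg=0x9A
Register before byte 4: 0x9A
After XOR with byte 0xA5: 0x3F

Answer: 0x7E 0xFC 0xFF 0xF9 0xF5 0xED 0xDD 0xBD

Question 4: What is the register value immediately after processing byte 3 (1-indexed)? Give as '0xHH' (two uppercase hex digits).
After byte 1 (0x56): reg=0xFA
After byte 2 (0xDC): reg=0xF2
After byte 3 (0xAD): reg=0x9A

Answer: 0x9A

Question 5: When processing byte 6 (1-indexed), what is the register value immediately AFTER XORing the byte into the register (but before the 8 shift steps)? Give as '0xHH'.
Register before byte 6: 0x56
Byte 6: 0xB5
0x56 XOR 0xB5 = 0xE3

Answer: 0xE3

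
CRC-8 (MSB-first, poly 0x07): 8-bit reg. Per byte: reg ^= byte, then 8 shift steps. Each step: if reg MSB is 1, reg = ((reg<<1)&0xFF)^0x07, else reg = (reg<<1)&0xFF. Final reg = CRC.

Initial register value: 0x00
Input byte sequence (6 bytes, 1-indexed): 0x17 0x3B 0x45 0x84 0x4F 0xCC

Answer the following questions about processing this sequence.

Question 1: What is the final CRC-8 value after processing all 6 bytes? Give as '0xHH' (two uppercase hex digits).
Answer: 0x2F

Derivation:
After byte 1 (0x17): reg=0x65
After byte 2 (0x3B): reg=0x9D
After byte 3 (0x45): reg=0x06
After byte 4 (0x84): reg=0x87
After byte 5 (0x4F): reg=0x76
After byte 6 (0xCC): reg=0x2F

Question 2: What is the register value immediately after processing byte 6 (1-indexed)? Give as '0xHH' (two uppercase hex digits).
Answer: 0x2F

Derivation:
After byte 1 (0x17): reg=0x65
After byte 2 (0x3B): reg=0x9D
After byte 3 (0x45): reg=0x06
After byte 4 (0x84): reg=0x87
After byte 5 (0x4F): reg=0x76
After byte 6 (0xCC): reg=0x2F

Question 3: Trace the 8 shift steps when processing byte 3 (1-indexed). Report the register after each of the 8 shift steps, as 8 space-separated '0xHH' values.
Answer: 0xB7 0x69 0xD2 0xA3 0x41 0x82 0x03 0x06

Derivation:
After byte 1 (0x17): reg=0x65
After byte 2 (0x3B): reg=0x9D
Register before byte 3: 0x9D
After XOR with byte 0x45: 0xD8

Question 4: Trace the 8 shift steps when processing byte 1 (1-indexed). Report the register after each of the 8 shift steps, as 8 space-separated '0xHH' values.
Register before byte 1: 0x00
After XOR with byte 0x17: 0x17

Answer: 0x2E 0x5C 0xB8 0x77 0xEE 0xDB 0xB1 0x65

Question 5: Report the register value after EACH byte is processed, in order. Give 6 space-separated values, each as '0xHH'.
0x65 0x9D 0x06 0x87 0x76 0x2F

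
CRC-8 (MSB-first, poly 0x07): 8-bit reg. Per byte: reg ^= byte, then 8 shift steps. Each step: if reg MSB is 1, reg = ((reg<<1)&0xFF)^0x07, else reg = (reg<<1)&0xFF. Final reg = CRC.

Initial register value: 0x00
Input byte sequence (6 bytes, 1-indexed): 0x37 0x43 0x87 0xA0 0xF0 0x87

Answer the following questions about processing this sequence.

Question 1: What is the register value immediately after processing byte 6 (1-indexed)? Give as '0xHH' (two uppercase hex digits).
After byte 1 (0x37): reg=0x85
After byte 2 (0x43): reg=0x5C
After byte 3 (0x87): reg=0x0F
After byte 4 (0xA0): reg=0x44
After byte 5 (0xF0): reg=0x05
After byte 6 (0x87): reg=0x87

Answer: 0x87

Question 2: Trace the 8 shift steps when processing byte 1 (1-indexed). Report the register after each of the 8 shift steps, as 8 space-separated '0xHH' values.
Answer: 0x6E 0xDC 0xBF 0x79 0xF2 0xE3 0xC1 0x85

Derivation:
Register before byte 1: 0x00
After XOR with byte 0x37: 0x37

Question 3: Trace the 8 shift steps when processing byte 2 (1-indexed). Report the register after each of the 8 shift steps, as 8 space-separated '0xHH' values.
Answer: 0x8B 0x11 0x22 0x44 0x88 0x17 0x2E 0x5C

Derivation:
After byte 1 (0x37): reg=0x85
Register before byte 2: 0x85
After XOR with byte 0x43: 0xC6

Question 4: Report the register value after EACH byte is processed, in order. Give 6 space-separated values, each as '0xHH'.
0x85 0x5C 0x0F 0x44 0x05 0x87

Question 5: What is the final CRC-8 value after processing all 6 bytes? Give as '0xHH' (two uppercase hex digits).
After byte 1 (0x37): reg=0x85
After byte 2 (0x43): reg=0x5C
After byte 3 (0x87): reg=0x0F
After byte 4 (0xA0): reg=0x44
After byte 5 (0xF0): reg=0x05
After byte 6 (0x87): reg=0x87

Answer: 0x87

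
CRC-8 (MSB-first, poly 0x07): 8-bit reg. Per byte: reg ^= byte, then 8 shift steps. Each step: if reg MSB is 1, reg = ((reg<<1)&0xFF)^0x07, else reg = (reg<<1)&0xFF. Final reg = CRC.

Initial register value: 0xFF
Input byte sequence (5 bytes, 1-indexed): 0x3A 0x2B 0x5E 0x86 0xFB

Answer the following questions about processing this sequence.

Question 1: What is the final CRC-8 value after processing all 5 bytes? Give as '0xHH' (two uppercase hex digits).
Answer: 0xD9

Derivation:
After byte 1 (0x3A): reg=0x55
After byte 2 (0x2B): reg=0x7D
After byte 3 (0x5E): reg=0xE9
After byte 4 (0x86): reg=0x0A
After byte 5 (0xFB): reg=0xD9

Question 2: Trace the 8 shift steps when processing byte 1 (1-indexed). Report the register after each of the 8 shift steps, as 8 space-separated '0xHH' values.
Answer: 0x8D 0x1D 0x3A 0x74 0xE8 0xD7 0xA9 0x55

Derivation:
Register before byte 1: 0xFF
After XOR with byte 0x3A: 0xC5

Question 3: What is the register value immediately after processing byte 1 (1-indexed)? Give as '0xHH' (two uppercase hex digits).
Answer: 0x55

Derivation:
After byte 1 (0x3A): reg=0x55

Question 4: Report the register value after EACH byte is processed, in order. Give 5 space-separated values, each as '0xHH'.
0x55 0x7D 0xE9 0x0A 0xD9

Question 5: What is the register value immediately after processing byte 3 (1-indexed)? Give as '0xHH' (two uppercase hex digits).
After byte 1 (0x3A): reg=0x55
After byte 2 (0x2B): reg=0x7D
After byte 3 (0x5E): reg=0xE9

Answer: 0xE9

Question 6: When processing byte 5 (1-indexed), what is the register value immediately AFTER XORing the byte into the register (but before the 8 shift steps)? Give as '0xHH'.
Register before byte 5: 0x0A
Byte 5: 0xFB
0x0A XOR 0xFB = 0xF1

Answer: 0xF1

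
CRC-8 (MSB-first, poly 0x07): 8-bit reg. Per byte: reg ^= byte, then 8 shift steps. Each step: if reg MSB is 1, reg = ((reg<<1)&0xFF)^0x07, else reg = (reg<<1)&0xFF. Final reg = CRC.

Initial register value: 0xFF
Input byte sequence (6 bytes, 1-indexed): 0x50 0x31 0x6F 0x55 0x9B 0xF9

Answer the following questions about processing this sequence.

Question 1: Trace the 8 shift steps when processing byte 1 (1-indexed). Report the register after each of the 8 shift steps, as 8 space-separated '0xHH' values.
Answer: 0x59 0xB2 0x63 0xC6 0x8B 0x11 0x22 0x44

Derivation:
Register before byte 1: 0xFF
After XOR with byte 0x50: 0xAF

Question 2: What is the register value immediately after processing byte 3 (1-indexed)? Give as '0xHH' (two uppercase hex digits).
After byte 1 (0x50): reg=0x44
After byte 2 (0x31): reg=0x4C
After byte 3 (0x6F): reg=0xE9

Answer: 0xE9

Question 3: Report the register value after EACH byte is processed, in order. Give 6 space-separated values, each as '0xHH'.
0x44 0x4C 0xE9 0x3D 0x7B 0x87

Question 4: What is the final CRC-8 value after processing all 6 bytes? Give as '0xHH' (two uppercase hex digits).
Answer: 0x87

Derivation:
After byte 1 (0x50): reg=0x44
After byte 2 (0x31): reg=0x4C
After byte 3 (0x6F): reg=0xE9
After byte 4 (0x55): reg=0x3D
After byte 5 (0x9B): reg=0x7B
After byte 6 (0xF9): reg=0x87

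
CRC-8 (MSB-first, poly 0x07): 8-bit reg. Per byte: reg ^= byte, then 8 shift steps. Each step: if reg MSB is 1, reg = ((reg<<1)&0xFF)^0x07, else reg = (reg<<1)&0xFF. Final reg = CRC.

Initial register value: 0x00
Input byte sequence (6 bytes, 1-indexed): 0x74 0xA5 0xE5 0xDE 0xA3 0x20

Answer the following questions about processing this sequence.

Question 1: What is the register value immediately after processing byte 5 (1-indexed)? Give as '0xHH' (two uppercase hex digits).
Answer: 0xA2

Derivation:
After byte 1 (0x74): reg=0x4B
After byte 2 (0xA5): reg=0x84
After byte 3 (0xE5): reg=0x20
After byte 4 (0xDE): reg=0xF4
After byte 5 (0xA3): reg=0xA2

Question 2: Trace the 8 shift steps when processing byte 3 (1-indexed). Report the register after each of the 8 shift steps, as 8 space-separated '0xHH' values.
Answer: 0xC2 0x83 0x01 0x02 0x04 0x08 0x10 0x20

Derivation:
After byte 1 (0x74): reg=0x4B
After byte 2 (0xA5): reg=0x84
Register before byte 3: 0x84
After XOR with byte 0xE5: 0x61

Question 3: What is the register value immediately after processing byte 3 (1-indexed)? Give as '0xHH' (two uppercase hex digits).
After byte 1 (0x74): reg=0x4B
After byte 2 (0xA5): reg=0x84
After byte 3 (0xE5): reg=0x20

Answer: 0x20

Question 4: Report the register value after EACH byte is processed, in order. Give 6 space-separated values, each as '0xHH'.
0x4B 0x84 0x20 0xF4 0xA2 0x87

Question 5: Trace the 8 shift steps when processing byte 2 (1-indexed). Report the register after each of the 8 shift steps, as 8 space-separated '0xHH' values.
Answer: 0xDB 0xB1 0x65 0xCA 0x93 0x21 0x42 0x84

Derivation:
After byte 1 (0x74): reg=0x4B
Register before byte 2: 0x4B
After XOR with byte 0xA5: 0xEE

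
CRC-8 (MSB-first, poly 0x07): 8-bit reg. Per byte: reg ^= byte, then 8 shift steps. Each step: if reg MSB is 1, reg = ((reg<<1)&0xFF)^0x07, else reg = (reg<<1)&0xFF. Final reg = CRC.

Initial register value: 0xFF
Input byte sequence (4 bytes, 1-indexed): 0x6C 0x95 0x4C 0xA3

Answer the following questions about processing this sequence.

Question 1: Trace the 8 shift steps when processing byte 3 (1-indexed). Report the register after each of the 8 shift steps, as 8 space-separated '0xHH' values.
Answer: 0xE0 0xC7 0x89 0x15 0x2A 0x54 0xA8 0x57

Derivation:
After byte 1 (0x6C): reg=0xF0
After byte 2 (0x95): reg=0x3C
Register before byte 3: 0x3C
After XOR with byte 0x4C: 0x70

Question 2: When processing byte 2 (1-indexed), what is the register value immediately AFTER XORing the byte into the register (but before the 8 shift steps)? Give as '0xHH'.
Answer: 0x65

Derivation:
Register before byte 2: 0xF0
Byte 2: 0x95
0xF0 XOR 0x95 = 0x65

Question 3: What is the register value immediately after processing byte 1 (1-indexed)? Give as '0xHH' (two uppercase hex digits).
After byte 1 (0x6C): reg=0xF0

Answer: 0xF0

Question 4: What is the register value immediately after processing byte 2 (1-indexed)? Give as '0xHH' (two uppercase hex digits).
Answer: 0x3C

Derivation:
After byte 1 (0x6C): reg=0xF0
After byte 2 (0x95): reg=0x3C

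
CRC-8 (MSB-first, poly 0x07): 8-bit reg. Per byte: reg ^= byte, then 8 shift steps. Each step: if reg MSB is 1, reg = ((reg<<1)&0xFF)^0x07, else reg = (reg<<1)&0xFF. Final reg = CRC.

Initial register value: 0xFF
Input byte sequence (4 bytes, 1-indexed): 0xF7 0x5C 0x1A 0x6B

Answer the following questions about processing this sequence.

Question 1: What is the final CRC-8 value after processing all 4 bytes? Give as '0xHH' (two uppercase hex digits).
Answer: 0xAD

Derivation:
After byte 1 (0xF7): reg=0x38
After byte 2 (0x5C): reg=0x3B
After byte 3 (0x1A): reg=0xE7
After byte 4 (0x6B): reg=0xAD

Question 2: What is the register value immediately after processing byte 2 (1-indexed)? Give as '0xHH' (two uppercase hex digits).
After byte 1 (0xF7): reg=0x38
After byte 2 (0x5C): reg=0x3B

Answer: 0x3B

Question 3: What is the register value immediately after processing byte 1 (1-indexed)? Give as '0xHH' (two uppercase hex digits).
After byte 1 (0xF7): reg=0x38

Answer: 0x38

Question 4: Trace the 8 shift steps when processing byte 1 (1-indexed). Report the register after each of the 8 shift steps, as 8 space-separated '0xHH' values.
Answer: 0x10 0x20 0x40 0x80 0x07 0x0E 0x1C 0x38

Derivation:
Register before byte 1: 0xFF
After XOR with byte 0xF7: 0x08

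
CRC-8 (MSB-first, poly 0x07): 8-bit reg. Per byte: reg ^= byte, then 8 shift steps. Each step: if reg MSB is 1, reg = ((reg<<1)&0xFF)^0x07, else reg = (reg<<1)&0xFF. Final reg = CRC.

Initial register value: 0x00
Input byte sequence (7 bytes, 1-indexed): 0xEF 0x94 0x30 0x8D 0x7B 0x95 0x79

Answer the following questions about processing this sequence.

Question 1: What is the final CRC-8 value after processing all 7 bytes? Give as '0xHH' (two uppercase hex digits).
Answer: 0x9B

Derivation:
After byte 1 (0xEF): reg=0x83
After byte 2 (0x94): reg=0x65
After byte 3 (0x30): reg=0xAC
After byte 4 (0x8D): reg=0xE7
After byte 5 (0x7B): reg=0xDD
After byte 6 (0x95): reg=0xFF
After byte 7 (0x79): reg=0x9B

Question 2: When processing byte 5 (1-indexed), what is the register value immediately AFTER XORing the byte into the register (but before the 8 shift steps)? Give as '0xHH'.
Register before byte 5: 0xE7
Byte 5: 0x7B
0xE7 XOR 0x7B = 0x9C

Answer: 0x9C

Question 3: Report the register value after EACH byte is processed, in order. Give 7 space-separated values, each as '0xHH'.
0x83 0x65 0xAC 0xE7 0xDD 0xFF 0x9B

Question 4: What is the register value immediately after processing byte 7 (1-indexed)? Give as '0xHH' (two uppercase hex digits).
After byte 1 (0xEF): reg=0x83
After byte 2 (0x94): reg=0x65
After byte 3 (0x30): reg=0xAC
After byte 4 (0x8D): reg=0xE7
After byte 5 (0x7B): reg=0xDD
After byte 6 (0x95): reg=0xFF
After byte 7 (0x79): reg=0x9B

Answer: 0x9B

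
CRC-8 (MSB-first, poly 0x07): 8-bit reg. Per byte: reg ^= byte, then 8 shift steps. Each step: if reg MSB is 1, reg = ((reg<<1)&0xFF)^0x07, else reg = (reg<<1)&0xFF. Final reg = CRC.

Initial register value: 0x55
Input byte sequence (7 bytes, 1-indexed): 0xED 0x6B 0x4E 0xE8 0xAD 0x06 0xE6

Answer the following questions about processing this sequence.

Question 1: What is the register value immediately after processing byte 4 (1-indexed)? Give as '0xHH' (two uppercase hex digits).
After byte 1 (0xED): reg=0x21
After byte 2 (0x6B): reg=0xF1
After byte 3 (0x4E): reg=0x34
After byte 4 (0xE8): reg=0x1A

Answer: 0x1A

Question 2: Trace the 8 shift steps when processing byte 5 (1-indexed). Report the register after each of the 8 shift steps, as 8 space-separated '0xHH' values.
Answer: 0x69 0xD2 0xA3 0x41 0x82 0x03 0x06 0x0C

Derivation:
After byte 1 (0xED): reg=0x21
After byte 2 (0x6B): reg=0xF1
After byte 3 (0x4E): reg=0x34
After byte 4 (0xE8): reg=0x1A
Register before byte 5: 0x1A
After XOR with byte 0xAD: 0xB7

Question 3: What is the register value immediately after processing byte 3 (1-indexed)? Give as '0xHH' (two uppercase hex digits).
Answer: 0x34

Derivation:
After byte 1 (0xED): reg=0x21
After byte 2 (0x6B): reg=0xF1
After byte 3 (0x4E): reg=0x34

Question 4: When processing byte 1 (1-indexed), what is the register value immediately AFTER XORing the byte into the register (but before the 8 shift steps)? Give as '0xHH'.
Register before byte 1: 0x55
Byte 1: 0xED
0x55 XOR 0xED = 0xB8

Answer: 0xB8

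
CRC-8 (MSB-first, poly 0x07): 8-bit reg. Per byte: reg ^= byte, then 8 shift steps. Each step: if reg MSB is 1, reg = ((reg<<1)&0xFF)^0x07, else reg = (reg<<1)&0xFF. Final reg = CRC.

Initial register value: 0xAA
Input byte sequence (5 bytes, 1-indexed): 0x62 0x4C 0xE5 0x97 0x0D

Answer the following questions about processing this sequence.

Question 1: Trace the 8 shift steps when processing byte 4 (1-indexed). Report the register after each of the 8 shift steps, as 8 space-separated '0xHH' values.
After byte 1 (0x62): reg=0x76
After byte 2 (0x4C): reg=0xA6
After byte 3 (0xE5): reg=0xCE
Register before byte 4: 0xCE
After XOR with byte 0x97: 0x59

Answer: 0xB2 0x63 0xC6 0x8B 0x11 0x22 0x44 0x88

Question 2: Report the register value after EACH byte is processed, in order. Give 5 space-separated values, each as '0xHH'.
0x76 0xA6 0xCE 0x88 0x92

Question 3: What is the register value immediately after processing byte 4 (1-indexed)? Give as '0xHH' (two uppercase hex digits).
Answer: 0x88

Derivation:
After byte 1 (0x62): reg=0x76
After byte 2 (0x4C): reg=0xA6
After byte 3 (0xE5): reg=0xCE
After byte 4 (0x97): reg=0x88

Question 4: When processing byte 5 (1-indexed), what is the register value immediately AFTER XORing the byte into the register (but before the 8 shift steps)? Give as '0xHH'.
Register before byte 5: 0x88
Byte 5: 0x0D
0x88 XOR 0x0D = 0x85

Answer: 0x85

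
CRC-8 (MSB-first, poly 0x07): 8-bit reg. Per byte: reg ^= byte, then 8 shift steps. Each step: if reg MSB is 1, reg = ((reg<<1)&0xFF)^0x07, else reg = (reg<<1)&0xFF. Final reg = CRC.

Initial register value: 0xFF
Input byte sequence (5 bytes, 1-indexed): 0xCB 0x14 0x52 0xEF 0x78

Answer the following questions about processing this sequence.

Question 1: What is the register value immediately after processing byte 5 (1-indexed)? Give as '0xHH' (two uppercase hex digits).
Answer: 0xFB

Derivation:
After byte 1 (0xCB): reg=0x8C
After byte 2 (0x14): reg=0xC1
After byte 3 (0x52): reg=0xF0
After byte 4 (0xEF): reg=0x5D
After byte 5 (0x78): reg=0xFB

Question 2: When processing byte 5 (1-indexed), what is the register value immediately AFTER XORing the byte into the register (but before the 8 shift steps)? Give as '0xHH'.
Answer: 0x25

Derivation:
Register before byte 5: 0x5D
Byte 5: 0x78
0x5D XOR 0x78 = 0x25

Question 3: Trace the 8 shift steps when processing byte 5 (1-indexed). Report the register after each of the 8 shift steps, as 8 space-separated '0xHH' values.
Answer: 0x4A 0x94 0x2F 0x5E 0xBC 0x7F 0xFE 0xFB

Derivation:
After byte 1 (0xCB): reg=0x8C
After byte 2 (0x14): reg=0xC1
After byte 3 (0x52): reg=0xF0
After byte 4 (0xEF): reg=0x5D
Register before byte 5: 0x5D
After XOR with byte 0x78: 0x25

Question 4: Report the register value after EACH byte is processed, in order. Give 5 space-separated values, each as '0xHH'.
0x8C 0xC1 0xF0 0x5D 0xFB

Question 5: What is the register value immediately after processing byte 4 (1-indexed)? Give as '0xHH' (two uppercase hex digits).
Answer: 0x5D

Derivation:
After byte 1 (0xCB): reg=0x8C
After byte 2 (0x14): reg=0xC1
After byte 3 (0x52): reg=0xF0
After byte 4 (0xEF): reg=0x5D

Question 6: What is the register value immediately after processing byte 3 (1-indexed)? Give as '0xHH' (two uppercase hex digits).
After byte 1 (0xCB): reg=0x8C
After byte 2 (0x14): reg=0xC1
After byte 3 (0x52): reg=0xF0

Answer: 0xF0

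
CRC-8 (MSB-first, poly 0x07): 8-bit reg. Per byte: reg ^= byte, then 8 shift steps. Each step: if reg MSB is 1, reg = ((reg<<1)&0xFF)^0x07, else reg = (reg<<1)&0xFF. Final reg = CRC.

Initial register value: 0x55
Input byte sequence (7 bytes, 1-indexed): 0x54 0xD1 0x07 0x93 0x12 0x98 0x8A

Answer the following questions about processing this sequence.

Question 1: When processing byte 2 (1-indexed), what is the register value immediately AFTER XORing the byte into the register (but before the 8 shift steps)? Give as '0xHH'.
Register before byte 2: 0x07
Byte 2: 0xD1
0x07 XOR 0xD1 = 0xD6

Answer: 0xD6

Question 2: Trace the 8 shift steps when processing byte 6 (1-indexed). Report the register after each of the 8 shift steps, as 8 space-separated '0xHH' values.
After byte 1 (0x54): reg=0x07
After byte 2 (0xD1): reg=0x2C
After byte 3 (0x07): reg=0xD1
After byte 4 (0x93): reg=0xC9
After byte 5 (0x12): reg=0x0F
Register before byte 6: 0x0F
After XOR with byte 0x98: 0x97

Answer: 0x29 0x52 0xA4 0x4F 0x9E 0x3B 0x76 0xEC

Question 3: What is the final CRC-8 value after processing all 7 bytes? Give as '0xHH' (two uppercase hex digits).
After byte 1 (0x54): reg=0x07
After byte 2 (0xD1): reg=0x2C
After byte 3 (0x07): reg=0xD1
After byte 4 (0x93): reg=0xC9
After byte 5 (0x12): reg=0x0F
After byte 6 (0x98): reg=0xEC
After byte 7 (0x8A): reg=0x35

Answer: 0x35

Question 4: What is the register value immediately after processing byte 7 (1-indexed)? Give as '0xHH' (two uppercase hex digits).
Answer: 0x35

Derivation:
After byte 1 (0x54): reg=0x07
After byte 2 (0xD1): reg=0x2C
After byte 3 (0x07): reg=0xD1
After byte 4 (0x93): reg=0xC9
After byte 5 (0x12): reg=0x0F
After byte 6 (0x98): reg=0xEC
After byte 7 (0x8A): reg=0x35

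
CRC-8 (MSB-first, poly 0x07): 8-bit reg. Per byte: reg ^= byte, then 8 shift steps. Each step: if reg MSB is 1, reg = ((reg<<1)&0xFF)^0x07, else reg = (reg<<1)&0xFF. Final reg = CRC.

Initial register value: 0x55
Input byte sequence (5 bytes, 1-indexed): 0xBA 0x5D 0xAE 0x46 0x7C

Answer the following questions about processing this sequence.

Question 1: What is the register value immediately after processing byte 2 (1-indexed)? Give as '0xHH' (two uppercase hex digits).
After byte 1 (0xBA): reg=0x83
After byte 2 (0x5D): reg=0x14

Answer: 0x14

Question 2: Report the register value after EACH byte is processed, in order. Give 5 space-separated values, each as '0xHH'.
0x83 0x14 0x2F 0x18 0x3B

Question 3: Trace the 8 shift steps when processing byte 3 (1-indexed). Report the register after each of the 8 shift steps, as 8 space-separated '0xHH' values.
Answer: 0x73 0xE6 0xCB 0x91 0x25 0x4A 0x94 0x2F

Derivation:
After byte 1 (0xBA): reg=0x83
After byte 2 (0x5D): reg=0x14
Register before byte 3: 0x14
After XOR with byte 0xAE: 0xBA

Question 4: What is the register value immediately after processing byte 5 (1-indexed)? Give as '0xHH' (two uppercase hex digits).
After byte 1 (0xBA): reg=0x83
After byte 2 (0x5D): reg=0x14
After byte 3 (0xAE): reg=0x2F
After byte 4 (0x46): reg=0x18
After byte 5 (0x7C): reg=0x3B

Answer: 0x3B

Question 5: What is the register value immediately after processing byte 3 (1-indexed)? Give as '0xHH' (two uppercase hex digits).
Answer: 0x2F

Derivation:
After byte 1 (0xBA): reg=0x83
After byte 2 (0x5D): reg=0x14
After byte 3 (0xAE): reg=0x2F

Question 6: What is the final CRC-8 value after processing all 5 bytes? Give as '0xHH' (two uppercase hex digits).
Answer: 0x3B

Derivation:
After byte 1 (0xBA): reg=0x83
After byte 2 (0x5D): reg=0x14
After byte 3 (0xAE): reg=0x2F
After byte 4 (0x46): reg=0x18
After byte 5 (0x7C): reg=0x3B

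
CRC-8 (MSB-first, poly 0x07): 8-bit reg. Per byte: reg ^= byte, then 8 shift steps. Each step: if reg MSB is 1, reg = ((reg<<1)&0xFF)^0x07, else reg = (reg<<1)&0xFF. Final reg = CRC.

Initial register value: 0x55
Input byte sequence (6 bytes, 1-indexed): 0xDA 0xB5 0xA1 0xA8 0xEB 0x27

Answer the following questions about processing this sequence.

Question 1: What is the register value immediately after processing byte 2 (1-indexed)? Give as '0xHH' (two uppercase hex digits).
Answer: 0x77

Derivation:
After byte 1 (0xDA): reg=0xA4
After byte 2 (0xB5): reg=0x77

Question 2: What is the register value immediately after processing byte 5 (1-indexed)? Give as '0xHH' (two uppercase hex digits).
Answer: 0x7D

Derivation:
After byte 1 (0xDA): reg=0xA4
After byte 2 (0xB5): reg=0x77
After byte 3 (0xA1): reg=0x2C
After byte 4 (0xA8): reg=0x95
After byte 5 (0xEB): reg=0x7D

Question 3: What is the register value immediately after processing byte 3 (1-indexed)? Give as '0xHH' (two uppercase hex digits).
Answer: 0x2C

Derivation:
After byte 1 (0xDA): reg=0xA4
After byte 2 (0xB5): reg=0x77
After byte 3 (0xA1): reg=0x2C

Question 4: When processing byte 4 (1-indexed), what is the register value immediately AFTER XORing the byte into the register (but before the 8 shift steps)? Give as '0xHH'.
Answer: 0x84

Derivation:
Register before byte 4: 0x2C
Byte 4: 0xA8
0x2C XOR 0xA8 = 0x84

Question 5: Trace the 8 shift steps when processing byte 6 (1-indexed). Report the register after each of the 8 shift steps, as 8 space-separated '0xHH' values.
Answer: 0xB4 0x6F 0xDE 0xBB 0x71 0xE2 0xC3 0x81

Derivation:
After byte 1 (0xDA): reg=0xA4
After byte 2 (0xB5): reg=0x77
After byte 3 (0xA1): reg=0x2C
After byte 4 (0xA8): reg=0x95
After byte 5 (0xEB): reg=0x7D
Register before byte 6: 0x7D
After XOR with byte 0x27: 0x5A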